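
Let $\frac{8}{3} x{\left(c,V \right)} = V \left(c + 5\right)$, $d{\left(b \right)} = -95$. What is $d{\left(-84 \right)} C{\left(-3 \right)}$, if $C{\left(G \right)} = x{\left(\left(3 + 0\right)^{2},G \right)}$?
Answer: $\frac{5985}{4} \approx 1496.3$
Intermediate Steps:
$x{\left(c,V \right)} = \frac{3 V \left(5 + c\right)}{8}$ ($x{\left(c,V \right)} = \frac{3 V \left(c + 5\right)}{8} = \frac{3 V \left(5 + c\right)}{8}$)
$C{\left(G \right)} = \frac{21 G}{4}$ ($C{\left(G \right)} = \frac{3 G \left(5 + \left(3 + 0\right)^{2}\right)}{8} = \frac{3 G \left(5 + 3^{2}\right)}{8} = \frac{3 G \left(5 + 9\right)}{8} = \frac{3}{8} G 14 = \frac{21 G}{4}$)
$d{\left(-84 \right)} C{\left(-3 \right)} = - 95 \cdot \frac{21}{4} \left(-3\right) = \left(-95\right) \left(- \frac{63}{4}\right) = \frac{5985}{4}$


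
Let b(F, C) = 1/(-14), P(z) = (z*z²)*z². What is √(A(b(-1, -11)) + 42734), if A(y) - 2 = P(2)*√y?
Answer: 4*√(130879 + 7*I*√14)/7 ≈ 206.73 + 0.020685*I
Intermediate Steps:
P(z) = z⁵ (P(z) = z³*z² = z⁵)
b(F, C) = -1/14
A(y) = 2 + 32*√y (A(y) = 2 + 2⁵*√y = 2 + 32*√y)
√(A(b(-1, -11)) + 42734) = √((2 + 32*√(-1/14)) + 42734) = √((2 + 32*(I*√14/14)) + 42734) = √((2 + 16*I*√14/7) + 42734) = √(42736 + 16*I*√14/7)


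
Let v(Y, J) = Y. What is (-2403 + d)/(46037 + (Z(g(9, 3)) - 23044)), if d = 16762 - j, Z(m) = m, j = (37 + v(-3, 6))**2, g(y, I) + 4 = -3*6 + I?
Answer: 4401/7658 ≈ 0.57469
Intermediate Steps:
g(y, I) = -22 + I (g(y, I) = -4 + (-3*6 + I) = -4 + (-18 + I) = -22 + I)
j = 1156 (j = (37 - 3)**2 = 34**2 = 1156)
d = 15606 (d = 16762 - 1*1156 = 16762 - 1156 = 15606)
(-2403 + d)/(46037 + (Z(g(9, 3)) - 23044)) = (-2403 + 15606)/(46037 + ((-22 + 3) - 23044)) = 13203/(46037 + (-19 - 23044)) = 13203/(46037 - 23063) = 13203/22974 = 13203*(1/22974) = 4401/7658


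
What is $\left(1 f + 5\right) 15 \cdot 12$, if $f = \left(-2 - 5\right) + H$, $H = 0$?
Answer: $-360$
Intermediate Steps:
$f = -7$ ($f = \left(-2 - 5\right) + 0 = -7 + 0 = -7$)
$\left(1 f + 5\right) 15 \cdot 12 = \left(1 \left(-7\right) + 5\right) 15 \cdot 12 = \left(-7 + 5\right) 15 \cdot 12 = \left(-2\right) 15 \cdot 12 = \left(-30\right) 12 = -360$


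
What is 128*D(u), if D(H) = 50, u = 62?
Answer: 6400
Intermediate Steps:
128*D(u) = 128*50 = 6400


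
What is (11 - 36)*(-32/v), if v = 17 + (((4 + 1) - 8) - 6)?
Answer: 100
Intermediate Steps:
v = 8 (v = 17 + ((5 - 8) - 6) = 17 + (-3 - 6) = 17 - 9 = 8)
(11 - 36)*(-32/v) = (11 - 36)*(-32/8) = -(-800)/8 = -25*(-4) = 100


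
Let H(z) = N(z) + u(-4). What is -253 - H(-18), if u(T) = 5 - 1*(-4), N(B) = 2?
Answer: -264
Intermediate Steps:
u(T) = 9 (u(T) = 5 + 4 = 9)
H(z) = 11 (H(z) = 2 + 9 = 11)
-253 - H(-18) = -253 - 1*11 = -253 - 11 = -264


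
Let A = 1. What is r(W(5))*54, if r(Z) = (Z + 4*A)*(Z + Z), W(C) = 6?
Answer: 6480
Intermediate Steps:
r(Z) = 2*Z*(4 + Z) (r(Z) = (Z + 4*1)*(Z + Z) = (Z + 4)*(2*Z) = (4 + Z)*(2*Z) = 2*Z*(4 + Z))
r(W(5))*54 = (2*6*(4 + 6))*54 = (2*6*10)*54 = 120*54 = 6480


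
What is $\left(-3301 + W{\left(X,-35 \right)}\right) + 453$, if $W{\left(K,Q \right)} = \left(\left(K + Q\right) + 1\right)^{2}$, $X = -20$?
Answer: $68$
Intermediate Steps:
$W{\left(K,Q \right)} = \left(1 + K + Q\right)^{2}$
$\left(-3301 + W{\left(X,-35 \right)}\right) + 453 = \left(-3301 + \left(1 - 20 - 35\right)^{2}\right) + 453 = \left(-3301 + \left(-54\right)^{2}\right) + 453 = \left(-3301 + 2916\right) + 453 = -385 + 453 = 68$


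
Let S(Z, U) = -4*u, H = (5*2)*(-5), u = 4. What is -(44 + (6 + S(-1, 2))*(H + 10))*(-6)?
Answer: 2664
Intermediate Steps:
H = -50 (H = 10*(-5) = -50)
S(Z, U) = -16 (S(Z, U) = -4*4 = -16)
-(44 + (6 + S(-1, 2))*(H + 10))*(-6) = -(44 + (6 - 16)*(-50 + 10))*(-6) = -(44 - 10*(-40))*(-6) = -(44 + 400)*(-6) = -444*(-6) = -1*(-2664) = 2664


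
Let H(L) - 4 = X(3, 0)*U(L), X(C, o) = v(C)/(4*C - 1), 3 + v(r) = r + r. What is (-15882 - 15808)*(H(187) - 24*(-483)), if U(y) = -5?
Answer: -4041774290/11 ≈ -3.6743e+8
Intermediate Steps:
v(r) = -3 + 2*r (v(r) = -3 + (r + r) = -3 + 2*r)
X(C, o) = (-3 + 2*C)/(-1 + 4*C) (X(C, o) = (-3 + 2*C)/(4*C - 1) = (-3 + 2*C)/(-1 + 4*C))
H(L) = 29/11 (H(L) = 4 + ((-3 + 2*3)/(-1 + 4*3))*(-5) = 4 + ((-3 + 6)/(-1 + 12))*(-5) = 4 + (3/11)*(-5) = 4 - 15/11 = 29/11)
(-15882 - 15808)*(H(187) - 24*(-483)) = (-15882 - 15808)*(29/11 - 24*(-483)) = -31690*(29/11 + 11592) = -31690*127541/11 = -4041774290/11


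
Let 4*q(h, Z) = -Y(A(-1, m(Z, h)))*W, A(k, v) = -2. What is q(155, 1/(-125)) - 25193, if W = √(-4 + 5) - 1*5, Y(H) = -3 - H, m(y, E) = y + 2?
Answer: -25194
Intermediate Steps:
m(y, E) = 2 + y
W = -4 (W = √1 - 5 = 1 - 5 = -4)
q(h, Z) = -1 (q(h, Z) = (-(-3 - 1*(-2))*(-4))/4 = (-(-3 + 2)*(-4))/4 = (-(-1)*(-4))/4 = (-1*4)/4 = (¼)*(-4) = -1)
q(155, 1/(-125)) - 25193 = -1 - 25193 = -25194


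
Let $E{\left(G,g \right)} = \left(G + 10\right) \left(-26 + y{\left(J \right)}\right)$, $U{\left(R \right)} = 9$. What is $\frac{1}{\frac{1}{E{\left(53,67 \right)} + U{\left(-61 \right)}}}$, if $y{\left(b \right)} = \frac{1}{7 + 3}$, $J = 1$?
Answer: $- \frac{16227}{10} \approx -1622.7$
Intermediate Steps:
$y{\left(b \right)} = \frac{1}{10}$
$E{\left(G,g \right)} = -259 - \frac{259 G}{10}$ ($E{\left(G,g \right)} = \left(G + 10\right) \left(-26 + \frac{1}{10}\right) = \left(10 + G\right) \left(- \frac{259}{10}\right) = -259 - \frac{259 G}{10}$)
$\frac{1}{\frac{1}{E{\left(53,67 \right)} + U{\left(-61 \right)}}} = \frac{1}{\frac{1}{\left(-259 - \frac{13727}{10}\right) + 9}} = \frac{1}{\frac{1}{- \frac{16317}{10} + 9}} = \frac{1}{\frac{1}{- \frac{16227}{10}}} = \frac{1}{- \frac{10}{16227}} = - \frac{16227}{10}$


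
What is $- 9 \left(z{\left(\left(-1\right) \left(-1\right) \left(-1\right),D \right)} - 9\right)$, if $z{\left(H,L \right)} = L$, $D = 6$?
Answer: $27$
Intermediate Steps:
$- 9 \left(z{\left(\left(-1\right) \left(-1\right) \left(-1\right),D \right)} - 9\right) = - 9 \left(6 - 9\right) = \left(-9\right) \left(-3\right) = 27$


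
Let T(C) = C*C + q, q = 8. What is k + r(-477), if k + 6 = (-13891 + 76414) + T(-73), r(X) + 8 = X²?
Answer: 295375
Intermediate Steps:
T(C) = 8 + C² (T(C) = C*C + 8 = C² + 8 = 8 + C²)
r(X) = -8 + X²
k = 67854 (k = -6 + ((-13891 + 76414) + (8 + (-73)²)) = -6 + (62523 + (8 + 5329)) = -6 + (62523 + 5337) = -6 + 67860 = 67854)
k + r(-477) = 67854 + (-8 + (-477)²) = 67854 + (-8 + 227529) = 67854 + 227521 = 295375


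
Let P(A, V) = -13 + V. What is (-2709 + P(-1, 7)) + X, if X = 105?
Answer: -2610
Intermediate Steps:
(-2709 + P(-1, 7)) + X = (-2709 + (-13 + 7)) + 105 = (-2709 - 6) + 105 = -2715 + 105 = -2610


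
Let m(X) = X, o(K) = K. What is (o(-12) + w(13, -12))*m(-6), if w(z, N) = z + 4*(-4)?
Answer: 90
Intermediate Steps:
w(z, N) = -16 + z (w(z, N) = z - 16 = -16 + z)
(o(-12) + w(13, -12))*m(-6) = (-12 + (-16 + 13))*(-6) = (-12 - 3)*(-6) = -15*(-6) = 90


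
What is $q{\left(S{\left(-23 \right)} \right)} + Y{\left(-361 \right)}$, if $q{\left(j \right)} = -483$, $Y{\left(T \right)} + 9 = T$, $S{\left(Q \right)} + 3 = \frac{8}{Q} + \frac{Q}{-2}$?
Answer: $-853$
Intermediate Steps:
$S{\left(Q \right)} = -3 + \frac{8}{Q} - \frac{Q}{2}$ ($S{\left(Q \right)} = -3 + \left(\frac{8}{Q} + \frac{Q}{-2}\right) = -3 + \left(\frac{8}{Q} + Q \left(- \frac{1}{2}\right)\right) = -3 - \left(\frac{Q}{2} - \frac{8}{Q}\right) = -3 + \frac{8}{Q} - \frac{Q}{2}$)
$Y{\left(T \right)} = -9 + T$
$q{\left(S{\left(-23 \right)} \right)} + Y{\left(-361 \right)} = -483 - 370 = -853$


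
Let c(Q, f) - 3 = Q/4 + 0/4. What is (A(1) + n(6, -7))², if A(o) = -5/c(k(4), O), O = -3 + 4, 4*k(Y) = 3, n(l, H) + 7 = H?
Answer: 630436/2601 ≈ 242.38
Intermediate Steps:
n(l, H) = -7 + H
k(Y) = ¾ (k(Y) = (¼)*3 = ¾)
O = 1
c(Q, f) = 3 + Q/4 (c(Q, f) = 3 + (Q/4 + 0/4) = 3 + (Q*(¼) + 0*(¼)) = 3 + (Q/4 + 0) = 3 + Q/4)
A(o) = -80/51 (A(o) = -5/(3 + (¼)*(¾)) = -5/(3 + 3/16) = -5/51/16 = -5*16/51 = -80/51)
(A(1) + n(6, -7))² = (-80/51 + (-7 - 7))² = (-80/51 - 14)² = (-794/51)² = 630436/2601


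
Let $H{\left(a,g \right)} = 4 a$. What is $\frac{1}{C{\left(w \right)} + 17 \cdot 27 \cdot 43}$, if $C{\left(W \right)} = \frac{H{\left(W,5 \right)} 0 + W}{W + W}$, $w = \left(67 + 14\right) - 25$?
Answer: $\frac{2}{39475} \approx 5.0665 \cdot 10^{-5}$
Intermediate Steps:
$w = 56$ ($w = 81 - 25 = 56$)
$C{\left(W \right)} = \frac{1}{2}$ ($C{\left(W \right)} = \frac{4 W 0 + W}{W + W} = \frac{0 + W}{2 W} = W \frac{1}{2 W} = \frac{1}{2}$)
$\frac{1}{C{\left(w \right)} + 17 \cdot 27 \cdot 43} = \frac{1}{\frac{1}{2} + 17 \cdot 27 \cdot 43} = \frac{1}{\frac{1}{2} + 459 \cdot 43} = \frac{1}{\frac{1}{2} + 19737} = \frac{1}{\frac{39475}{2}} = \frac{2}{39475}$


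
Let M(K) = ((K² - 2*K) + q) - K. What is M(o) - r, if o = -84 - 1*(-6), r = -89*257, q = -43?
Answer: 29148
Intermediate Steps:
r = -22873
o = -78 (o = -84 + 6 = -78)
M(K) = -43 + K² - 3*K (M(K) = ((K² - 2*K) - 43) - K = (-43 + K² - 2*K) - K = -43 + K² - 3*K)
M(o) - r = (-43 + (-78)² - 3*(-78)) - 1*(-22873) = (-43 + 6084 + 234) + 22873 = 6275 + 22873 = 29148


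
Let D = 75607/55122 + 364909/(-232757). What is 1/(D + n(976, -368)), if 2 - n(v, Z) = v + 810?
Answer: -12830031354/22891292390935 ≈ -0.00056048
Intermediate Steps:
n(v, Z) = -808 - v (n(v, Z) = 2 - (v + 810) = 2 - (810 + v) = 2 + (-810 - v) = -808 - v)
D = -2516455399/12830031354 (D = 75607*(1/55122) + 364909*(-1/232757) = 75607/55122 - 364909/232757 = -2516455399/12830031354 ≈ -0.19614)
1/(D + n(976, -368)) = 1/(-2516455399/12830031354 + (-808 - 1*976)) = 1/(-2516455399/12830031354 + (-808 - 976)) = 1/(-2516455399/12830031354 - 1784) = 1/(-22891292390935/12830031354) = -12830031354/22891292390935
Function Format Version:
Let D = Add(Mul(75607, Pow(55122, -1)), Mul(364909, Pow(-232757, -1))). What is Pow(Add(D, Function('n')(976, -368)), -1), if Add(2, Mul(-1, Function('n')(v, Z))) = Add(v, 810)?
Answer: Rational(-12830031354, 22891292390935) ≈ -0.00056048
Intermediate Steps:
Function('n')(v, Z) = Add(-808, Mul(-1, v)) (Function('n')(v, Z) = Add(2, Mul(-1, Add(v, 810))) = Add(2, Mul(-1, Add(810, v))) = Add(2, Add(-810, Mul(-1, v))) = Add(-808, Mul(-1, v)))
D = Rational(-2516455399, 12830031354) (D = Add(Mul(75607, Rational(1, 55122)), Mul(364909, Rational(-1, 232757))) = Add(Rational(75607, 55122), Rational(-364909, 232757)) = Rational(-2516455399, 12830031354) ≈ -0.19614)
Pow(Add(D, Function('n')(976, -368)), -1) = Pow(Add(Rational(-2516455399, 12830031354), Add(-808, Mul(-1, 976))), -1) = Pow(Add(Rational(-2516455399, 12830031354), Add(-808, -976)), -1) = Pow(Add(Rational(-2516455399, 12830031354), -1784), -1) = Pow(Rational(-22891292390935, 12830031354), -1) = Rational(-12830031354, 22891292390935)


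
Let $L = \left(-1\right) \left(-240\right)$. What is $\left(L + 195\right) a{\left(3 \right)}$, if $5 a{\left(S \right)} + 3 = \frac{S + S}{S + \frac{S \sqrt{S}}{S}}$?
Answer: $- 87 \sqrt{3} \approx -150.69$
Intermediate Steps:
$L = 240$
$a{\left(S \right)} = - \frac{3}{5} + \frac{2 S}{5 \left(S + \sqrt{S}\right)}$ ($a{\left(S \right)} = - \frac{3}{5} + \frac{\left(S + S\right) \frac{1}{S + \frac{S \sqrt{S}}{S}}}{5} = - \frac{3}{5} + \frac{2 S \frac{1}{S + \frac{S^{\frac{3}{2}}}{S}}}{5} = - \frac{3}{5} + \frac{2 S \frac{1}{S + \sqrt{S}}}{5} = - \frac{3}{5} + \frac{2 S}{5 \left(S + \sqrt{S}\right)}$)
$\left(L + 195\right) a{\left(3 \right)} = \left(240 + 195\right) \frac{- 3^{2} - 3 \cdot 3^{\frac{3}{2}}}{5 \left(3^{2} + 3^{\frac{3}{2}}\right)} = 435 \frac{\left(-1\right) 9 - 3 \cdot 3 \sqrt{3}}{5 \left(9 + 3 \sqrt{3}\right)} = 435 \frac{-9 - 9 \sqrt{3}}{5 \left(9 + 3 \sqrt{3}\right)} = \frac{87 \left(-9 - 9 \sqrt{3}\right)}{9 + 3 \sqrt{3}}$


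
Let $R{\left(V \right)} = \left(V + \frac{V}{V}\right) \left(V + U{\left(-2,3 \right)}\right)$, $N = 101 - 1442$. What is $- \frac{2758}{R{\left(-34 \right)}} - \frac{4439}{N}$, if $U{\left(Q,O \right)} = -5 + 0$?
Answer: $\frac{223835}{191763} \approx 1.1672$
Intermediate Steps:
$U{\left(Q,O \right)} = -5$
$N = -1341$ ($N = 101 - 1442 = -1341$)
$R{\left(V \right)} = \left(1 + V\right) \left(-5 + V\right)$ ($R{\left(V \right)} = \left(V + \frac{V}{V}\right) \left(V - 5\right) = \left(V + 1\right) \left(-5 + V\right) = \left(1 + V\right) \left(-5 + V\right)$)
$- \frac{2758}{R{\left(-34 \right)}} - \frac{4439}{N} = - \frac{2758}{-5 + \left(-34\right)^{2} - -136} - \frac{4439}{-1341} = - \frac{2758}{-5 + 1156 + 136} - - \frac{4439}{1341} = - \frac{2758}{1287} + \frac{4439}{1341} = \frac{223835}{191763}$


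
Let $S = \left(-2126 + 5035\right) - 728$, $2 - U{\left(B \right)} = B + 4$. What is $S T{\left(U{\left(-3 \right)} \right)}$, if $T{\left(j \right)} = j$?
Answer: $2181$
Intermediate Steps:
$U{\left(B \right)} = -2 - B$ ($U{\left(B \right)} = 2 - \left(B + 4\right) = 2 - \left(4 + B\right) = -2 - B$)
$S = 2181$ ($S = 2909 - 728 = 2181$)
$S T{\left(U{\left(-3 \right)} \right)} = 2181 \left(-2 - -3\right) = 2181 \left(-2 + 3\right) = 2181 \cdot 1 = 2181$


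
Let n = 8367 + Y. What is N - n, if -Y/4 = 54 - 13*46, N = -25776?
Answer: -36319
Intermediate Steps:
Y = 2176 (Y = -4*(54 - 13*46) = -4*(54 - 598) = -4*(-544) = 2176)
n = 10543 (n = 8367 + 2176 = 10543)
N - n = -25776 - 1*10543 = -25776 - 10543 = -36319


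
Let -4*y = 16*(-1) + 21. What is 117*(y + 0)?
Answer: -585/4 ≈ -146.25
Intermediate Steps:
y = -5/4 (y = -(16*(-1) + 21)/4 = -(-16 + 21)/4 = -¼*5 = -5/4 ≈ -1.2500)
117*(y + 0) = 117*(-5/4 + 0) = 117*(-5/4) = -585/4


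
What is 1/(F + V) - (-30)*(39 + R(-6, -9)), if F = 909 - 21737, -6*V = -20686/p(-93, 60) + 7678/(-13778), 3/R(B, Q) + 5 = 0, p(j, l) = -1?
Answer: 1155924323850/1003406567 ≈ 1152.0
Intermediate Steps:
R(B, Q) = -⅗ (R(B, Q) = 3/(-5 + 0) = 3/(-5) = 3*(-⅕) = -⅗)
V = -142502015/41334 (V = -(-20686/(-1) + 7678/(-13778))/6 = -(-20686*(-1) + 7678*(-1/13778))/6 = -(20686 - 3839/6889)/6 = -⅙*142502015/6889 = -142502015/41334 ≈ -3447.6)
F = -20828
1/(F + V) - (-30)*(39 + R(-6, -9)) = 1/(-20828 - 142502015/41334) - (-30)*(39 - ⅗) = 1/(-1003406567/41334) - (-30)*192/5 = -41334/1003406567 - 1*(-1152) = -41334/1003406567 + 1152 = 1155924323850/1003406567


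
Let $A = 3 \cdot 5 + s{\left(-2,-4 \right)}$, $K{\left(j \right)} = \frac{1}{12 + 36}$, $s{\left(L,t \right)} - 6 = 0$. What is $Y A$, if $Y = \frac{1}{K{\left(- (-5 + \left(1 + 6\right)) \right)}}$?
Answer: $1008$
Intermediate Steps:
$s{\left(L,t \right)} = 6$ ($s{\left(L,t \right)} = 6 + 0 = 6$)
$K{\left(j \right)} = \frac{1}{48}$
$Y = 48$ ($Y = \frac{1}{\frac{1}{48}} = 48$)
$A = 21$ ($A = 3 \cdot 5 + 6 = 15 + 6 = 21$)
$Y A = 48 \cdot 21 = 1008$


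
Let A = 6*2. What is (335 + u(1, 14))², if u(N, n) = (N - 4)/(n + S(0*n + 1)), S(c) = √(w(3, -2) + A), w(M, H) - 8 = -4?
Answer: 4036081/36 ≈ 1.1211e+5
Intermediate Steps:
A = 12
w(M, H) = 4 (w(M, H) = 8 - 4 = 4)
S(c) = 4 (S(c) = √(4 + 12) = √16 = 4)
u(N, n) = (-4 + N)/(4 + n) (u(N, n) = (N - 4)/(n + 4) = (-4 + N)/(4 + n))
(335 + u(1, 14))² = (335 + (-4 + 1)/(4 + 14))² = (335 - 3/18)² = (335 + (1/18)*(-3))² = (335 - ⅙)² = (2009/6)² = 4036081/36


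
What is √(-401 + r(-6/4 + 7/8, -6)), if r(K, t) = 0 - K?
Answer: I*√6406/4 ≈ 20.009*I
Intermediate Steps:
r(K, t) = -K
√(-401 + r(-6/4 + 7/8, -6)) = √(-401 - (-6/4 + 7/8)) = √(-401 - (-6*¼ + 7*(⅛))) = √(-401 - (-3/2 + 7/8)) = √(-401 - 1*(-5/8)) = √(-401 + 5/8) = √(-3203/8) = I*√6406/4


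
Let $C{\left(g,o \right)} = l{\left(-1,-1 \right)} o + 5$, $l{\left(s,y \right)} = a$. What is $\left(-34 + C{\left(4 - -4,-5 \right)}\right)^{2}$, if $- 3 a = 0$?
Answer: $841$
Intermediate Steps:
$a = 0$ ($a = \left(- \frac{1}{3}\right) 0 = 0$)
$l{\left(s,y \right)} = 0$
$C{\left(g,o \right)} = 5$ ($C{\left(g,o \right)} = 0 o + 5 = 0 + 5 = 5$)
$\left(-34 + C{\left(4 - -4,-5 \right)}\right)^{2} = \left(-34 + 5\right)^{2} = \left(-29\right)^{2} = 841$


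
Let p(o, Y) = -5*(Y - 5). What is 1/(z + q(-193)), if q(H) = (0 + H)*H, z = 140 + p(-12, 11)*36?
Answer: 1/36309 ≈ 2.7541e-5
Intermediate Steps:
p(o, Y) = 25 - 5*Y (p(o, Y) = -5*(-5 + Y) = 25 - 5*Y)
z = -940 (z = 140 + (25 - 5*11)*36 = 140 + (25 - 55)*36 = 140 - 30*36 = 140 - 1080 = -940)
q(H) = H² (q(H) = H*H = H²)
1/(z + q(-193)) = 1/(-940 + (-193)²) = 1/(-940 + 37249) = 1/36309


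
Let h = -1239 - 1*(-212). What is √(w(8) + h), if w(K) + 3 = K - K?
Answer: I*√1030 ≈ 32.094*I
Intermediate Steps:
h = -1027 (h = -1239 + 212 = -1027)
w(K) = -3 (w(K) = -3 + (K - K) = -3 + 0 = -3)
√(w(8) + h) = √(-3 - 1027) = √(-1030) = I*√1030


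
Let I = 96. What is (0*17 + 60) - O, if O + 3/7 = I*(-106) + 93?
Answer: 71004/7 ≈ 10143.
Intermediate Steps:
O = -70584/7 (O = -3/7 + (96*(-106) + 93) = -3/7 + (-10176 + 93) = -3/7 - 10083 = -70584/7 ≈ -10083.)
(0*17 + 60) - O = (0*17 + 60) - 1*(-70584/7) = (0 + 60) + 70584/7 = 60 + 70584/7 = 71004/7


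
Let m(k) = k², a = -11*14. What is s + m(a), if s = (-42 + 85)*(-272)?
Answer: 12020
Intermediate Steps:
a = -154
s = -11696 (s = 43*(-272) = -11696)
s + m(a) = -11696 + (-154)² = -11696 + 23716 = 12020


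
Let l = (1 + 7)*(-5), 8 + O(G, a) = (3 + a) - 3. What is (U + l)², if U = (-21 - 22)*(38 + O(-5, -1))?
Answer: 1656369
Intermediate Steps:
O(G, a) = -8 + a (O(G, a) = -8 + ((3 + a) - 3) = -8 + a)
U = -1247 (U = (-21 - 22)*(38 + (-8 - 1)) = -43*(38 - 9) = -43*29 = -1247)
l = -40 (l = 8*(-5) = -40)
(U + l)² = (-1247 - 40)² = (-1287)² = 1656369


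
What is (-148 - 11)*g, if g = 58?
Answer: -9222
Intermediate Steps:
(-148 - 11)*g = (-148 - 11)*58 = -159*58 = -9222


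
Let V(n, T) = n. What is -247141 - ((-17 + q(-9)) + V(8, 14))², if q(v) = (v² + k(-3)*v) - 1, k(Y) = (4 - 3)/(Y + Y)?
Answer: -1009589/4 ≈ -2.5240e+5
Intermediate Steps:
k(Y) = 1/(2*Y)
q(v) = -1 + v² - v/6 (q(v) = (v² + ((½)/(-3))*v) - 1 = (v² + ((½)*(-⅓))*v) - 1 = (v² - v/6) - 1 = -1 + v² - v/6)
-247141 - ((-17 + q(-9)) + V(8, 14))² = -247141 - ((-17 + (-1 + (-9)² - ⅙*(-9))) + 8)² = -247141 - ((-17 + (-1 + 81 + 3/2)) + 8)² = -247141 - ((-17 + 163/2) + 8)² = -247141 - (129/2 + 8)² = -247141 - (145/2)² = -247141 - 1*21025/4 = -247141 - 21025/4 = -1009589/4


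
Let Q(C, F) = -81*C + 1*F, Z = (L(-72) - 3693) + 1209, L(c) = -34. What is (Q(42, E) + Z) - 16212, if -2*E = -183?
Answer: -44081/2 ≈ -22041.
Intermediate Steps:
E = 183/2 (E = -½*(-183) = 183/2 ≈ 91.500)
Z = -2518 (Z = (-34 - 3693) + 1209 = -3727 + 1209 = -2518)
Q(C, F) = F - 81*C (Q(C, F) = -81*C + F = F - 81*C)
(Q(42, E) + Z) - 16212 = ((183/2 - 81*42) - 2518) - 16212 = ((183/2 - 3402) - 2518) - 16212 = (-6621/2 - 2518) - 16212 = -11657/2 - 16212 = -44081/2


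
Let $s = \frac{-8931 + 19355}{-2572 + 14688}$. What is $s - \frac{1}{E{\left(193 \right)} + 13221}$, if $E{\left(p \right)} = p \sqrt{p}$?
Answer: $\frac{436740626695}{507677919736} + \frac{193 \sqrt{193}}{167605784} \approx 0.86029$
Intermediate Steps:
$E{\left(p \right)} = p^{\frac{3}{2}}$
$s = \frac{2606}{3029}$ ($s = \frac{10424}{12116} = 10424 \cdot \frac{1}{12116} = \frac{2606}{3029} \approx 0.86035$)
$s - \frac{1}{E{\left(193 \right)} + 13221} = \frac{2606}{3029} - \frac{1}{193^{\frac{3}{2}} + 13221} = \frac{2606}{3029} - \frac{1}{193 \sqrt{193} + 13221} = \frac{2606}{3029} - \frac{1}{13221 + 193 \sqrt{193}}$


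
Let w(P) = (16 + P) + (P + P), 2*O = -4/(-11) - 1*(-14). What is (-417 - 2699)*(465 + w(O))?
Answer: -17225248/11 ≈ -1.5659e+6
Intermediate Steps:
O = 79/11 (O = (-4/(-11) - 1*(-14))/2 = (-4*(-1/11) + 14)/2 = (4/11 + 14)/2 = (½)*(158/11) = 79/11 ≈ 7.1818)
w(P) = 16 + 3*P (w(P) = (16 + P) + 2*P = 16 + 3*P)
(-417 - 2699)*(465 + w(O)) = (-417 - 2699)*(465 + (16 + 3*(79/11))) = -3116*(465 + (16 + 237/11)) = -3116*(465 + 413/11) = -3116*5528/11 = -17225248/11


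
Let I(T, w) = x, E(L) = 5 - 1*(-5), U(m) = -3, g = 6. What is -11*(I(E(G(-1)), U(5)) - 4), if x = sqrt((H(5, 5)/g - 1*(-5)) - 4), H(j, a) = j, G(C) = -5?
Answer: 44 - 11*sqrt(66)/6 ≈ 29.106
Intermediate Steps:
E(L) = 10 (E(L) = 5 + 5 = 10)
x = sqrt(66)/6 (x = sqrt((5/6 - 1*(-5)) - 4) = sqrt((5*(1/6) + 5) - 4) = sqrt((5/6 + 5) - 4) = sqrt(35/6 - 4) = sqrt(11/6) = sqrt(66)/6 ≈ 1.3540)
I(T, w) = sqrt(66)/6
-11*(I(E(G(-1)), U(5)) - 4) = -11*(sqrt(66)/6 - 4) = -11*(-4 + sqrt(66)/6) = 44 - 11*sqrt(66)/6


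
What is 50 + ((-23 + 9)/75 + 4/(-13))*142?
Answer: -19694/975 ≈ -20.199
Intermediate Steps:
50 + ((-23 + 9)/75 + 4/(-13))*142 = 50 + (-14*1/75 + 4*(-1/13))*142 = 50 + (-14/75 - 4/13)*142 = 50 - 482/975*142 = 50 - 68444/975 = -19694/975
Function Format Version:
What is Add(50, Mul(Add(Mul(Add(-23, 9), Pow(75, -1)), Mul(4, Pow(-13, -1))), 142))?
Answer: Rational(-19694, 975) ≈ -20.199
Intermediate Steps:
Add(50, Mul(Add(Mul(Add(-23, 9), Pow(75, -1)), Mul(4, Pow(-13, -1))), 142)) = Add(50, Mul(Add(Mul(-14, Rational(1, 75)), Mul(4, Rational(-1, 13))), 142)) = Add(50, Mul(Add(Rational(-14, 75), Rational(-4, 13)), 142)) = Add(50, Mul(Rational(-482, 975), 142)) = Add(50, Rational(-68444, 975)) = Rational(-19694, 975)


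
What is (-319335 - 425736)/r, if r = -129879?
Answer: 248357/43293 ≈ 5.7367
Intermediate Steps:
(-319335 - 425736)/r = (-319335 - 425736)/(-129879) = -745071*(-1/129879) = 248357/43293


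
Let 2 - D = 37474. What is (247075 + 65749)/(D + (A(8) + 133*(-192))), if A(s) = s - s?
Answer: -39103/7876 ≈ -4.9648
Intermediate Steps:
D = -37472 (D = 2 - 1*37474 = 2 - 37474 = -37472)
A(s) = 0
(247075 + 65749)/(D + (A(8) + 133*(-192))) = (247075 + 65749)/(-37472 + (0 + 133*(-192))) = 312824/(-37472 + (0 - 25536)) = 312824/(-37472 - 25536) = 312824/(-63008) = 312824*(-1/63008) = -39103/7876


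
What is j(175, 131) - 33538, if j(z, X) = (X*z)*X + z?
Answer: 2969812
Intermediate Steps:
j(z, X) = z + z*X**2 (j(z, X) = z*X**2 + z = z + z*X**2)
j(175, 131) - 33538 = 175*(1 + 131**2) - 33538 = 175*(1 + 17161) - 33538 = 175*17162 - 33538 = 3003350 - 33538 = 2969812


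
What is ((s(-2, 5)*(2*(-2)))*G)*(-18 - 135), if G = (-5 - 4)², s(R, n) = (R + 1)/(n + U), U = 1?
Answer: -8262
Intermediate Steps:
s(R, n) = (1 + R)/(1 + n) (s(R, n) = (R + 1)/(n + 1) = (1 + R)/(1 + n))
G = 81 (G = (-9)² = 81)
((s(-2, 5)*(2*(-2)))*G)*(-18 - 135) = ((((1 - 2)/(1 + 5))*(2*(-2)))*81)*(-18 - 135) = (((-1/6)*(-4))*81)*(-153) = ((((⅙)*(-1))*(-4))*81)*(-153) = (-⅙*(-4)*81)*(-153) = ((⅔)*81)*(-153) = 54*(-153) = -8262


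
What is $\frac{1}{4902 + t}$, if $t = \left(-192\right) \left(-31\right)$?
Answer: $\frac{1}{10854} \approx 9.2132 \cdot 10^{-5}$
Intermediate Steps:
$t = 5952$
$\frac{1}{4902 + t} = \frac{1}{4902 + 5952} = \frac{1}{10854}$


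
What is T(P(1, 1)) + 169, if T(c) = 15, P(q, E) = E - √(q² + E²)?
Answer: 184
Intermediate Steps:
P(q, E) = E - √(E² + q²)
T(P(1, 1)) + 169 = 15 + 169 = 184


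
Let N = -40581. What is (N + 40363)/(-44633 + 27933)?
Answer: 109/8350 ≈ 0.013054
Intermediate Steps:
(N + 40363)/(-44633 + 27933) = (-40581 + 40363)/(-44633 + 27933) = -218/(-16700) = -218*(-1/16700) = 109/8350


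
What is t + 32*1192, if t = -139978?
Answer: -101834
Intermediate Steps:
t + 32*1192 = -139978 + 32*1192 = -139978 + 38144 = -101834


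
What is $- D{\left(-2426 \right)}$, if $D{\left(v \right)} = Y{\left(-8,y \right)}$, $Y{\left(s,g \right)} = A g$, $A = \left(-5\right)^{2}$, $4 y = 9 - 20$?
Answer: $\frac{275}{4} \approx 68.75$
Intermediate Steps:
$y = - \frac{11}{4}$ ($y = \frac{9 - 20}{4} = \frac{1}{4} \left(-11\right) = - \frac{11}{4} \approx -2.75$)
$A = 25$
$Y{\left(s,g \right)} = 25 g$
$D{\left(v \right)} = - \frac{275}{4}$ ($D{\left(v \right)} = 25 \left(- \frac{11}{4}\right) = - \frac{275}{4}$)
$- D{\left(-2426 \right)} = \left(-1\right) \left(- \frac{275}{4}\right) = \frac{275}{4}$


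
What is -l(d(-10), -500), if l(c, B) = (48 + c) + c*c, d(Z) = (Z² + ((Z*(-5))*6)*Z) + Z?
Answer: -8465238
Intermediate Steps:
d(Z) = Z - 29*Z² (d(Z) = (Z² + (-5*Z*6)*Z) + Z = (Z² + (-30*Z)*Z) + Z = (Z² - 30*Z²) + Z = -29*Z² + Z = Z - 29*Z²)
l(c, B) = 48 + c + c² (l(c, B) = (48 + c) + c² = 48 + c + c²)
-l(d(-10), -500) = -(48 - 10*(1 - 29*(-10)) + (-10*(1 - 29*(-10)))²) = -(48 - 10*(1 + 290) + (-10*(1 + 290))²) = -(48 - 10*291 + (-10*291)²) = -(48 - 2910 + (-2910)²) = -(48 - 2910 + 8468100) = -1*8465238 = -8465238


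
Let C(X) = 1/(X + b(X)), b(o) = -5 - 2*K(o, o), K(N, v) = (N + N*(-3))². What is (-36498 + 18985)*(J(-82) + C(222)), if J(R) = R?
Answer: 565889005143/394055 ≈ 1.4361e+6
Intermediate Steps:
K(N, v) = 4*N² (K(N, v) = (N - 3*N)² = (-2*N)² = 4*N²)
b(o) = -5 - 8*o²
C(X) = 1/(-5 + X - 8*X²) (C(X) = 1/(X + (-5 - 8*X²)) = 1/(-5 + X - 8*X²))
(-36498 + 18985)*(J(-82) + C(222)) = (-36498 + 18985)*(-82 - 1/(5 - 1*222 + 8*222²)) = -17513*(-82 - 1/(5 - 222 + 8*49284)) = -17513*(-82 - 1/(5 - 222 + 394272)) = -17513*(-82 - 1/394055) = -17513*(-32312511/394055) = 565889005143/394055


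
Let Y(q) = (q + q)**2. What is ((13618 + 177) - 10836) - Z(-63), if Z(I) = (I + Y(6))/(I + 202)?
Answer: 411220/139 ≈ 2958.4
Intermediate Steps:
Y(q) = 4*q**2 (Y(q) = (2*q)**2 = 4*q**2)
Z(I) = (144 + I)/(202 + I) (Z(I) = (I + 4*6**2)/(I + 202) = (I + 4*36)/(202 + I) = (I + 144)/(202 + I) = (144 + I)/(202 + I))
((13618 + 177) - 10836) - Z(-63) = ((13618 + 177) - 10836) - (144 - 63)/(202 - 63) = (13795 - 10836) - 81/139 = 2959 - 81/139 = 411220/139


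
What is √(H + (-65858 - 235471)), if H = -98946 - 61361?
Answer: 2*I*√115409 ≈ 679.44*I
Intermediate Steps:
H = -160307
√(H + (-65858 - 235471)) = √(-160307 + (-65858 - 235471)) = √(-160307 - 301329) = √(-461636) = 2*I*√115409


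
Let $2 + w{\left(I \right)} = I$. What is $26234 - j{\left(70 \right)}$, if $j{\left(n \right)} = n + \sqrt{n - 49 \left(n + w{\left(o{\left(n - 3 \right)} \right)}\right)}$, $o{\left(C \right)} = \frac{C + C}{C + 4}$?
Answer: $26164 - \frac{2 i \sqrt{4227482}}{71} \approx 26164.0 - 57.918 i$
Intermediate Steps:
$o{\left(C \right)} = \frac{2 C}{4 + C}$
$w{\left(I \right)} = -2 + I$
$j{\left(n \right)} = n + \sqrt{98 - 48 n - \frac{98 \left(-3 + n\right)}{1 + n}}$ ($j{\left(n \right)} = n + \sqrt{n - 49 \left(n + \left(-2 + \frac{2 \left(n - 3\right)}{4 + \left(n - 3\right)}\right)\right)} = n + \sqrt{n - 49 \left(n + \left(-2 + \frac{2 \left(-3 + n\right)}{4 + \left(-3 + n\right)}\right)\right)} = n + \sqrt{n - 49 \left(n + \left(-2 + \frac{2 \left(-3 + n\right)}{1 + n}\right)\right)} = n + \sqrt{n - 49 \left(-2 + n + \frac{2 \left(-3 + n\right)}{1 + n}\right)} = n + \sqrt{n - \left(-98 + 49 n + \frac{98 \left(-3 + n\right)}{1 + n}\right)} = n + \sqrt{98 - 48 n - \frac{98 \left(-3 + n\right)}{1 + n}}$)
$26234 - j{\left(70 \right)} = 26234 - \left(70 + 2 \sqrt{\left(-12\right) 70 + \frac{98}{1 + 70}}\right) = 26234 - \left(70 + 2 \sqrt{-840 + \frac{98}{71}}\right) = 26234 - \left(70 + 2 \sqrt{- \frac{59542}{71}}\right) = 26234 - \left(70 + 2 \frac{i \sqrt{4227482}}{71}\right) = 26234 - \left(70 + \frac{2 i \sqrt{4227482}}{71}\right) = 26164 - \frac{2 i \sqrt{4227482}}{71}$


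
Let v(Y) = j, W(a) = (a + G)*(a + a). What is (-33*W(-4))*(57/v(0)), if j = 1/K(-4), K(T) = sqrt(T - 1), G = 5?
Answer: 15048*I*sqrt(5) ≈ 33648.0*I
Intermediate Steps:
K(T) = sqrt(-1 + T)
W(a) = 2*a*(5 + a) (W(a) = (a + 5)*(a + a) = (5 + a)*(2*a) = 2*a*(5 + a))
j = -I*sqrt(5)/5 (j = 1/(sqrt(-1 - 4)) = 1/(sqrt(-5)) = 1/(I*sqrt(5)) = -I*sqrt(5)/5 ≈ -0.44721*I)
v(Y) = -I*sqrt(5)/5
(-33*W(-4))*(57/v(0)) = (-66*(-4)*(5 - 4))*(57/((-I*sqrt(5)/5))) = (-66*(-4))*(57*(I*sqrt(5))) = (-33*(-8))*(57*I*sqrt(5)) = 264*(57*I*sqrt(5)) = 15048*I*sqrt(5)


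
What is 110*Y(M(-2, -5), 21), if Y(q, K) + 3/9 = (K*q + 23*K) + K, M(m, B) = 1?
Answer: 173140/3 ≈ 57713.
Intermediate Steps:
Y(q, K) = -⅓ + 24*K + K*q (Y(q, K) = -⅓ + ((K*q + 23*K) + K) = -⅓ + ((23*K + K*q) + K) = -⅓ + (24*K + K*q) = -⅓ + 24*K + K*q)
110*Y(M(-2, -5), 21) = 110*(-⅓ + 24*21 + 21*1) = 110*(-⅓ + 504 + 21) = 110*(1574/3) = 173140/3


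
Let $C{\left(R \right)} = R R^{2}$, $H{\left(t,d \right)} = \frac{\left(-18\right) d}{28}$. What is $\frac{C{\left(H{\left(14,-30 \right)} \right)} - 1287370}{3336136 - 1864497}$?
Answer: $- \frac{25829855}{29692481} \approx -0.86991$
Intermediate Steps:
$H{\left(t,d \right)} = - \frac{9 d}{14}$ ($H{\left(t,d \right)} = - 18 d \frac{1}{28} = - \frac{9 d}{14}$)
$C{\left(R \right)} = R^{3}$
$\frac{C{\left(H{\left(14,-30 \right)} \right)} - 1287370}{3336136 - 1864497} = \frac{\left(\left(- \frac{9}{14}\right) \left(-30\right)\right)^{3} - 1287370}{3336136 - 1864497} = \frac{\left(\frac{135}{7}\right)^{3} - 1287370}{1471639} = \left(\frac{2460375}{343} - 1287370\right) \frac{1}{1471639} = \left(- \frac{439107535}{343}\right) \frac{1}{1471639} = - \frac{25829855}{29692481}$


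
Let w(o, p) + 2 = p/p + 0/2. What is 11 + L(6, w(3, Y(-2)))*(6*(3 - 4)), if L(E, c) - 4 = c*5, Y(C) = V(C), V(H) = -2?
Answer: 17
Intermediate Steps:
Y(C) = -2
w(o, p) = -1 (w(o, p) = -2 + (p/p + 0/2) = -2 + (1 + 0*(1/2)) = -2 + (1 + 0) = -2 + 1 = -1)
L(E, c) = 4 + 5*c (L(E, c) = 4 + c*5 = 4 + 5*c)
11 + L(6, w(3, Y(-2)))*(6*(3 - 4)) = 11 + (4 + 5*(-1))*(6*(3 - 4)) = 11 + (4 - 5)*(6*(-1)) = 11 - 1*(-6) = 11 + 6 = 17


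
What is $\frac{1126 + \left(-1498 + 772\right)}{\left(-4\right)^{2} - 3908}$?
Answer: $- \frac{100}{973} \approx -0.10277$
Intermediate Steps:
$\frac{1126 + \left(-1498 + 772\right)}{\left(-4\right)^{2} - 3908} = \frac{1126 - 726}{16 - 3908} = \frac{400}{-3892} = 400 \left(- \frac{1}{3892}\right) = - \frac{100}{973}$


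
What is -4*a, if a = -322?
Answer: 1288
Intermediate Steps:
-4*a = -4*(-322) = 1288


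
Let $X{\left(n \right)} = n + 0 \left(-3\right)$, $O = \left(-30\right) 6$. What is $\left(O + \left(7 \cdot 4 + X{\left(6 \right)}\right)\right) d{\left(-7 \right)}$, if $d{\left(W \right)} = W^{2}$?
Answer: $-7154$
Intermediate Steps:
$O = -180$
$X{\left(n \right)} = n$ ($X{\left(n \right)} = n + 0 = n$)
$\left(O + \left(7 \cdot 4 + X{\left(6 \right)}\right)\right) d{\left(-7 \right)} = \left(-180 + \left(7 \cdot 4 + 6\right)\right) \left(-7\right)^{2} = \left(-180 + \left(28 + 6\right)\right) 49 = \left(-180 + 34\right) 49 = \left(-146\right) 49 = -7154$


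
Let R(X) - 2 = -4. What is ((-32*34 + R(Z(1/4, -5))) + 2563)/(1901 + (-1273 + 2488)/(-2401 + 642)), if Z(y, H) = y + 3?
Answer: 2591007/3342644 ≈ 0.77514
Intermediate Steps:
Z(y, H) = 3 + y
R(X) = -2 (R(X) = 2 - 4 = -2)
((-32*34 + R(Z(1/4, -5))) + 2563)/(1901 + (-1273 + 2488)/(-2401 + 642)) = ((-32*34 - 2) + 2563)/(1901 + (-1273 + 2488)/(-2401 + 642)) = ((-1088 - 2) + 2563)/(1901 + 1215/(-1759)) = (-1090 + 2563)/(1901 + 1215*(-1/1759)) = 1473/(1901 - 1215/1759) = 1473/(3342644/1759) = 1473*(1759/3342644) = 2591007/3342644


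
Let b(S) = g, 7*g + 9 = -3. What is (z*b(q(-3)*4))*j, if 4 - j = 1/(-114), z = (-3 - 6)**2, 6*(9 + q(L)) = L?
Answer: -74034/133 ≈ -556.65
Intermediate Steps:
q(L) = -9 + L/6
g = -12/7 (g = -9/7 + (1/7)*(-3) = -9/7 - 3/7 = -12/7 ≈ -1.7143)
b(S) = -12/7
z = 81 (z = (-9)**2 = 81)
j = 457/114 (j = 4 - 1/(-114) = 4 - 1*(-1/114) = 4 + 1/114 = 457/114 ≈ 4.0088)
(z*b(q(-3)*4))*j = (81*(-12/7))*(457/114) = -972/7*457/114 = -74034/133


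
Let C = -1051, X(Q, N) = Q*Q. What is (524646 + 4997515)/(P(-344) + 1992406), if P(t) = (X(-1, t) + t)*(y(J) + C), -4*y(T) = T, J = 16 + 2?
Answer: 11044322/4708885 ≈ 2.3454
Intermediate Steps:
X(Q, N) = Q²
J = 18
y(T) = -T/4
P(t) = -2111/2 - 2111*t/2 (P(t) = ((-1)² + t)*(-¼*18 - 1051) = (1 + t)*(-9/2 - 1051) = (1 + t)*(-2111/2) = -2111/2 - 2111*t/2)
(524646 + 4997515)/(P(-344) + 1992406) = (524646 + 4997515)/((-2111/2 - 2111/2*(-344)) + 1992406) = 5522161/((-2111/2 + 363092) + 1992406) = 5522161/(724073/2 + 1992406) = 5522161/(4708885/2) = 5522161*(2/4708885) = 11044322/4708885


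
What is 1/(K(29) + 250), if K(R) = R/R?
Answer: 1/251 ≈ 0.0039841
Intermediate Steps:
K(R) = 1
1/(K(29) + 250) = 1/(1 + 250) = 1/251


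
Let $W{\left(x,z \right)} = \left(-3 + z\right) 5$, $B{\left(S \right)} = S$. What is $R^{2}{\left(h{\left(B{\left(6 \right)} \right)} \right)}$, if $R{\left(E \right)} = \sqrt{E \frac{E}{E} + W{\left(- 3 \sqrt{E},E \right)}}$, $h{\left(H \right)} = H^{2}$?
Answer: $201$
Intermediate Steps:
$W{\left(x,z \right)} = -15 + 5 z$
$R{\left(E \right)} = \sqrt{-15 + 6 E}$ ($R{\left(E \right)} = \sqrt{E \frac{E}{E} + \left(-15 + 5 E\right)} = \sqrt{E 1 + \left(-15 + 5 E\right)} = \sqrt{E + \left(-15 + 5 E\right)} = \sqrt{-15 + 6 E}$)
$R^{2}{\left(h{\left(B{\left(6 \right)} \right)} \right)} = \left(\sqrt{-15 + 6 \cdot 6^{2}}\right)^{2} = \left(\sqrt{-15 + 6 \cdot 36}\right)^{2} = \left(\sqrt{-15 + 216}\right)^{2} = \left(\sqrt{201}\right)^{2} = 201$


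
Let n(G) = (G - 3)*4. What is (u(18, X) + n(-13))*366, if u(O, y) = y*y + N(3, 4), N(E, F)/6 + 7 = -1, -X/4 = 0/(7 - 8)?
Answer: -40992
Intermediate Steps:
X = 0 (X = -0/(7 - 8) = -0/(-1) = -0*(-1) = -4*0 = 0)
N(E, F) = -48 (N(E, F) = -42 + 6*(-1) = -42 - 6 = -48)
u(O, y) = -48 + y² (u(O, y) = y*y - 48 = y² - 48 = -48 + y²)
n(G) = -12 + 4*G (n(G) = (-3 + G)*4 = -12 + 4*G)
(u(18, X) + n(-13))*366 = ((-48 + 0²) + (-12 + 4*(-13)))*366 = ((-48 + 0) + (-12 - 52))*366 = (-48 - 64)*366 = -112*366 = -40992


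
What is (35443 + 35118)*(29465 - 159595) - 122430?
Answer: -9182225360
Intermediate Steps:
(35443 + 35118)*(29465 - 159595) - 122430 = 70561*(-130130) - 122430 = -9182102930 - 122430 = -9182225360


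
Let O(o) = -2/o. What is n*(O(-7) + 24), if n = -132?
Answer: -22440/7 ≈ -3205.7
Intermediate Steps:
n*(O(-7) + 24) = -132*(-2/(-7) + 24) = -132*(-2*(-⅐) + 24) = -132*(2/7 + 24) = -132*170/7 = -22440/7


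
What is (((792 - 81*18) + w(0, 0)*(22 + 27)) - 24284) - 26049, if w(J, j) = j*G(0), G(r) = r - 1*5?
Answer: -50999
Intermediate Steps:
G(r) = -5 + r (G(r) = r - 5 = -5 + r)
w(J, j) = -5*j (w(J, j) = j*(-5 + 0) = j*(-5) = -5*j)
(((792 - 81*18) + w(0, 0)*(22 + 27)) - 24284) - 26049 = (((792 - 81*18) + (-5*0)*(22 + 27)) - 24284) - 26049 = (((792 - 1458) + 0*49) - 24284) - 26049 = ((-666 + 0) - 24284) - 26049 = (-666 - 24284) - 26049 = -24950 - 26049 = -50999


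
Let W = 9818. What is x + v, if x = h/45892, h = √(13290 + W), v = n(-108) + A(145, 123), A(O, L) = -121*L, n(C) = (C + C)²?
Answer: 31773 + √5777/22946 ≈ 31773.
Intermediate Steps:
n(C) = 4*C² (n(C) = (2*C)² = 4*C²)
v = 31773 (v = 4*(-108)² - 121*123 = 4*11664 - 14883 = 46656 - 14883 = 31773)
h = 2*√5777 (h = √(13290 + 9818) = √23108 = 2*√5777 ≈ 152.01)
x = √5777/22946 (x = (2*√5777)/45892 = (2*√5777)*(1/45892) = √5777/22946 ≈ 0.0033124)
x + v = √5777/22946 + 31773 = 31773 + √5777/22946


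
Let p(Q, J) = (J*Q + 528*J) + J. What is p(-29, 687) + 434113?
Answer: 777613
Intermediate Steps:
p(Q, J) = 529*J + J*Q (p(Q, J) = (528*J + J*Q) + J = 529*J + J*Q)
p(-29, 687) + 434113 = 687*(529 - 29) + 434113 = 687*500 + 434113 = 343500 + 434113 = 777613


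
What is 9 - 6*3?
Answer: -9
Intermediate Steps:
9 - 6*3 = 9 - 18 = -9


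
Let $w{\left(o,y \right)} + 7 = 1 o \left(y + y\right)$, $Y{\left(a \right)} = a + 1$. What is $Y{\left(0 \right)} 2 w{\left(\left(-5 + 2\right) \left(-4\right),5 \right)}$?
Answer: $226$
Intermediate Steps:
$Y{\left(a \right)} = 1 + a$
$w{\left(o,y \right)} = -7 + 2 o y$ ($w{\left(o,y \right)} = -7 + 1 o \left(y + y\right) = -7 + o 2 y = -7 + 2 o y$)
$Y{\left(0 \right)} 2 w{\left(\left(-5 + 2\right) \left(-4\right),5 \right)} = \left(1 + 0\right) 2 \left(-7 + 2 \left(-5 + 2\right) \left(-4\right) 5\right) = 1 \cdot 2 \left(-7 + 2 \left(\left(-3\right) \left(-4\right)\right) 5\right) = 2 \left(-7 + 2 \cdot 12 \cdot 5\right) = 2 \left(-7 + 120\right) = 2 \cdot 113 = 226$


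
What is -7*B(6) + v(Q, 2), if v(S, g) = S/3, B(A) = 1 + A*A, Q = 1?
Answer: -776/3 ≈ -258.67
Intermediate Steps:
B(A) = 1 + A**2
v(S, g) = S/3 (v(S, g) = S*(1/3) = S/3)
-7*B(6) + v(Q, 2) = -7*(1 + 6**2) + (1/3)*1 = -7*(1 + 36) + 1/3 = -7*37 + 1/3 = -259 + 1/3 = -776/3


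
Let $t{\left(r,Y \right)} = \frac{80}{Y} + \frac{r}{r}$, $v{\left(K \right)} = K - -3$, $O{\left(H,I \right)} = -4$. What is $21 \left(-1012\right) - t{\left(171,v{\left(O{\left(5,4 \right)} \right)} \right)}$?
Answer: $-21173$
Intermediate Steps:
$v{\left(K \right)} = 3 + K$ ($v{\left(K \right)} = K + 3 = 3 + K$)
$t{\left(r,Y \right)} = 1 + \frac{80}{Y}$ ($t{\left(r,Y \right)} = \frac{80}{Y} + 1 = 1 + \frac{80}{Y}$)
$21 \left(-1012\right) - t{\left(171,v{\left(O{\left(5,4 \right)} \right)} \right)} = 21 \left(-1012\right) - \frac{80 + \left(3 - 4\right)}{3 - 4} = -21252 - \frac{80 - 1}{-1} = -21252 - \left(-1\right) 79 = -21252 - -79 = -21252 + 79 = -21173$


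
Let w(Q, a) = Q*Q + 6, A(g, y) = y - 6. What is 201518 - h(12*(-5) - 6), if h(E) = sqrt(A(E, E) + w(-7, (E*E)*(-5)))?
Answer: 201518 - I*sqrt(17) ≈ 2.0152e+5 - 4.1231*I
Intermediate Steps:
A(g, y) = -6 + y
w(Q, a) = 6 + Q**2 (w(Q, a) = Q**2 + 6 = 6 + Q**2)
h(E) = sqrt(49 + E) (h(E) = sqrt((-6 + E) + (6 + (-7)**2)) = sqrt((-6 + E) + (6 + 49)) = sqrt((-6 + E) + 55) = sqrt(49 + E))
201518 - h(12*(-5) - 6) = 201518 - sqrt(49 + (12*(-5) - 6)) = 201518 - sqrt(49 + (-60 - 6)) = 201518 - sqrt(49 - 66) = 201518 - sqrt(-17) = 201518 - I*sqrt(17)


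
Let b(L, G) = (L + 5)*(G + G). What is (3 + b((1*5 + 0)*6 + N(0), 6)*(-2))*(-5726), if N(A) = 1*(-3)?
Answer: 4380390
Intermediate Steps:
N(A) = -3
b(L, G) = 2*G*(5 + L) (b(L, G) = (5 + L)*(2*G) = 2*G*(5 + L))
(3 + b((1*5 + 0)*6 + N(0), 6)*(-2))*(-5726) = (3 + (2*6*(5 + ((1*5 + 0)*6 - 3)))*(-2))*(-5726) = (3 + (2*6*(5 + ((5 + 0)*6 - 3)))*(-2))*(-5726) = (3 + (2*6*(5 + (5*6 - 3)))*(-2))*(-5726) = (3 + (2*6*(5 + (30 - 3)))*(-2))*(-5726) = (3 + (2*6*(5 + 27))*(-2))*(-5726) = (3 + (2*6*32)*(-2))*(-5726) = (3 + 384*(-2))*(-5726) = (3 - 768)*(-5726) = -765*(-5726) = 4380390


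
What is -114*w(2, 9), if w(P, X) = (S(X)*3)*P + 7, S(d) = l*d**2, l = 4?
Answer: -222414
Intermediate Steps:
S(d) = 4*d**2
w(P, X) = 7 + 12*P*X**2 (w(P, X) = ((4*X**2)*3)*P + 7 = (12*X**2)*P + 7 = 12*P*X**2 + 7 = 7 + 12*P*X**2)
-114*w(2, 9) = -114*(7 + 12*2*9**2) = -114*(7 + 12*2*81) = -114*(7 + 1944) = -114*1951 = -222414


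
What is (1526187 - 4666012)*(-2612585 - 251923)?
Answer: 8994053831100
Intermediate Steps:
(1526187 - 4666012)*(-2612585 - 251923) = -3139825*(-2864508) = 8994053831100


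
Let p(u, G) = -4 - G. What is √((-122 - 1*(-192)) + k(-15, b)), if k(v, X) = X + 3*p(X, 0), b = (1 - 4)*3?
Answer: 7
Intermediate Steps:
b = -9 (b = -3*3 = -9)
k(v, X) = -12 + X (k(v, X) = X + 3*(-4 - 1*0) = X + 3*(-4 + 0) = X + 3*(-4) = X - 12 = -12 + X)
√((-122 - 1*(-192)) + k(-15, b)) = √((-122 - 1*(-192)) + (-12 - 9)) = √((-122 + 192) - 21) = √(70 - 21) = √49 = 7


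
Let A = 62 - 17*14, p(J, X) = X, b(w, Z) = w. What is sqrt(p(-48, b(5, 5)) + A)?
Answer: 3*I*sqrt(19) ≈ 13.077*I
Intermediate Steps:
A = -176 (A = 62 - 238 = -176)
sqrt(p(-48, b(5, 5)) + A) = sqrt(5 - 176) = sqrt(-171) = 3*I*sqrt(19)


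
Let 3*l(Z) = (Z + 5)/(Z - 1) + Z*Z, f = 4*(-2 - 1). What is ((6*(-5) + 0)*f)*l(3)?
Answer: 1560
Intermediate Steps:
f = -12 (f = 4*(-3) = -12)
l(Z) = Z**2/3 + (5 + Z)/(3*(-1 + Z)) (l(Z) = ((Z + 5)/(Z - 1) + Z*Z)/3 = ((5 + Z)/(-1 + Z) + Z**2)/3 = (Z**2 + (5 + Z)/(-1 + Z))/3 = Z**2/3 + (5 + Z)/(3*(-1 + Z)))
((6*(-5) + 0)*f)*l(3) = ((6*(-5) + 0)*(-12))*((5 + 3 + 3**3 - 1*3**2)/(3*(-1 + 3))) = ((-30 + 0)*(-12))*((1/3)*(5 + 3 + 27 - 1*9)/2) = (-30*(-12))*((1/3)*(1/2)*(5 + 3 + 27 - 9)) = 360*((1/3)*(1/2)*26) = 360*(13/3) = 1560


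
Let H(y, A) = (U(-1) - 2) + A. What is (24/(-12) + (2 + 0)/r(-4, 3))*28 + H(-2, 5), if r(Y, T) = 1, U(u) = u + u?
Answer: 1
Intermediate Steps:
U(u) = 2*u
H(y, A) = -4 + A (H(y, A) = (2*(-1) - 2) + A = (-2 - 2) + A = -4 + A)
(24/(-12) + (2 + 0)/r(-4, 3))*28 + H(-2, 5) = (24/(-12) + (2 + 0)/1)*28 + (-4 + 5) = (24*(-1/12) + 2*1)*28 + 1 = (-2 + 2)*28 + 1 = 0*28 + 1 = 0 + 1 = 1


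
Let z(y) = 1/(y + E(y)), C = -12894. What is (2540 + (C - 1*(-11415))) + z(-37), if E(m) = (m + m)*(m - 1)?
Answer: 2944276/2775 ≈ 1061.0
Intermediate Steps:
E(m) = 2*m*(-1 + m) (E(m) = (2*m)*(-1 + m) = 2*m*(-1 + m))
z(y) = 1/(y + 2*y*(-1 + y))
(2540 + (C - 1*(-11415))) + z(-37) = (2540 + (-12894 - 1*(-11415))) + 1/((-37)*(-1 + 2*(-37))) = (2540 + (-12894 + 11415)) - 1/(37*(-1 - 74)) = (2540 - 1479) - 1/37/(-75) = 1061 - 1/37*(-1/75) = 1061 + 1/2775 = 2944276/2775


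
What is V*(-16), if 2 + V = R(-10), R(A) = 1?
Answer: 16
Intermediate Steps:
V = -1 (V = -2 + 1 = -1)
V*(-16) = -1*(-16) = 16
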